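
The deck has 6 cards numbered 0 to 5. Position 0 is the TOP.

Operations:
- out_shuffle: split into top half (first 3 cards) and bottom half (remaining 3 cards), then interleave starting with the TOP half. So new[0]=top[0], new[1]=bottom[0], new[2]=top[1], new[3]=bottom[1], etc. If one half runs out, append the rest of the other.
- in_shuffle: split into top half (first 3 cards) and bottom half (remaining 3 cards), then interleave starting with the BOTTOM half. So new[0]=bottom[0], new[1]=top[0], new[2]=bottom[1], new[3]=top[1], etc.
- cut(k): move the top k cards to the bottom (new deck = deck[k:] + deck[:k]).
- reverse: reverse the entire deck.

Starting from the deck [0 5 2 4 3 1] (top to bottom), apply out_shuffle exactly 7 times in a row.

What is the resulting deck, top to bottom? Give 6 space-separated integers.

Answer: 0 2 3 5 4 1

Derivation:
After op 1 (out_shuffle): [0 4 5 3 2 1]
After op 2 (out_shuffle): [0 3 4 2 5 1]
After op 3 (out_shuffle): [0 2 3 5 4 1]
After op 4 (out_shuffle): [0 5 2 4 3 1]
After op 5 (out_shuffle): [0 4 5 3 2 1]
After op 6 (out_shuffle): [0 3 4 2 5 1]
After op 7 (out_shuffle): [0 2 3 5 4 1]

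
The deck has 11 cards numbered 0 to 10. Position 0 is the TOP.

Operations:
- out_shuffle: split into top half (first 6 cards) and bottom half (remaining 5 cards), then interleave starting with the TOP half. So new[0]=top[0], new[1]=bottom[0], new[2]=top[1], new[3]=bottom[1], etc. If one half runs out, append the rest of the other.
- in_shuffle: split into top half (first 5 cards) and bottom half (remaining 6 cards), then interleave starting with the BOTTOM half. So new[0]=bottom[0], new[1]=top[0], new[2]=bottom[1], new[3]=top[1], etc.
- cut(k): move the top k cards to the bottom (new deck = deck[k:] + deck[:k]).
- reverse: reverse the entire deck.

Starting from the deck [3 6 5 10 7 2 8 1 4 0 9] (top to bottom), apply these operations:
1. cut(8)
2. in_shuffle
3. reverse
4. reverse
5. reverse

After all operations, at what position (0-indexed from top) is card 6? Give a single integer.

After op 1 (cut(8)): [4 0 9 3 6 5 10 7 2 8 1]
After op 2 (in_shuffle): [5 4 10 0 7 9 2 3 8 6 1]
After op 3 (reverse): [1 6 8 3 2 9 7 0 10 4 5]
After op 4 (reverse): [5 4 10 0 7 9 2 3 8 6 1]
After op 5 (reverse): [1 6 8 3 2 9 7 0 10 4 5]
Card 6 is at position 1.

Answer: 1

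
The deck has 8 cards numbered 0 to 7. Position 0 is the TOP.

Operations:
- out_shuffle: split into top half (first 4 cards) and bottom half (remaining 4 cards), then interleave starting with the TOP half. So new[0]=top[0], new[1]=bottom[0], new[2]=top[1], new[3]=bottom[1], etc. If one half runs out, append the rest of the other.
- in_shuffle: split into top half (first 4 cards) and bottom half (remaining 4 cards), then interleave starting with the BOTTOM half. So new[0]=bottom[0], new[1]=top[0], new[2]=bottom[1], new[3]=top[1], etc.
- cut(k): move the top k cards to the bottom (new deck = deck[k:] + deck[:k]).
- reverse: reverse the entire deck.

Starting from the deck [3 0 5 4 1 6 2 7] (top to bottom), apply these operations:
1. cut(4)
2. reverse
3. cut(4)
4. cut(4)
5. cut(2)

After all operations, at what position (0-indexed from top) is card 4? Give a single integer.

Answer: 6

Derivation:
After op 1 (cut(4)): [1 6 2 7 3 0 5 4]
After op 2 (reverse): [4 5 0 3 7 2 6 1]
After op 3 (cut(4)): [7 2 6 1 4 5 0 3]
After op 4 (cut(4)): [4 5 0 3 7 2 6 1]
After op 5 (cut(2)): [0 3 7 2 6 1 4 5]
Card 4 is at position 6.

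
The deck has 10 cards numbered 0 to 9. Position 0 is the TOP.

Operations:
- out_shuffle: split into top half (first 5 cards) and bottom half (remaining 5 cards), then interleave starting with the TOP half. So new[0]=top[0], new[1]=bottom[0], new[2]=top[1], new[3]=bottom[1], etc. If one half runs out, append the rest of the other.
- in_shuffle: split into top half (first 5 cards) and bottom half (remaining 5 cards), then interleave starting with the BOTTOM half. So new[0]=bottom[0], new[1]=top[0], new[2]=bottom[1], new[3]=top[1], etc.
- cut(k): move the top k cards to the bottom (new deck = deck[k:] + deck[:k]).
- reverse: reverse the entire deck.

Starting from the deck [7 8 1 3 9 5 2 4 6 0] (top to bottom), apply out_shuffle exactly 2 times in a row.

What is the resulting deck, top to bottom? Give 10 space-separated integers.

After op 1 (out_shuffle): [7 5 8 2 1 4 3 6 9 0]
After op 2 (out_shuffle): [7 4 5 3 8 6 2 9 1 0]

Answer: 7 4 5 3 8 6 2 9 1 0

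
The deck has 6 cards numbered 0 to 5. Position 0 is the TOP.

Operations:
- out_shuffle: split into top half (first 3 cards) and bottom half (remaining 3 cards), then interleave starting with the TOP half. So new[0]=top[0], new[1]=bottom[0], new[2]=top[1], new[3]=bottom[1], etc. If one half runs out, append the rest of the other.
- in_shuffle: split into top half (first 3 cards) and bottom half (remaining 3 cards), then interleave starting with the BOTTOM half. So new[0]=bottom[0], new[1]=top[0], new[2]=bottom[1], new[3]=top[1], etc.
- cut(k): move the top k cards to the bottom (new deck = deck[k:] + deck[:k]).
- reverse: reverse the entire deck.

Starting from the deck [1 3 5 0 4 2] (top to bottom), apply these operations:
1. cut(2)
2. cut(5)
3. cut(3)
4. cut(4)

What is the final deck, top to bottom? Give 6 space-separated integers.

Answer: 5 0 4 2 1 3

Derivation:
After op 1 (cut(2)): [5 0 4 2 1 3]
After op 2 (cut(5)): [3 5 0 4 2 1]
After op 3 (cut(3)): [4 2 1 3 5 0]
After op 4 (cut(4)): [5 0 4 2 1 3]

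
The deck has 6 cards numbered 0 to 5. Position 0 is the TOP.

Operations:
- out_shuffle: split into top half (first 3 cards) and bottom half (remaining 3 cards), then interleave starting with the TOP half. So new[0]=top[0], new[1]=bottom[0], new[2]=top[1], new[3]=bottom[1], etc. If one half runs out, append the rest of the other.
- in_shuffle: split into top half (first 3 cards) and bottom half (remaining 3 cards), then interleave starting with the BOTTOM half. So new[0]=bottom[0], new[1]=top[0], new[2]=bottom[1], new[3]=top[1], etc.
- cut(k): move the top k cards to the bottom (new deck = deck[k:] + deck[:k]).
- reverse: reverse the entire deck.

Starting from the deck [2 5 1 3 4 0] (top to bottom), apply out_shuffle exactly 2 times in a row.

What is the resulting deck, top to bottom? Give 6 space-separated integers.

Answer: 2 4 3 1 5 0

Derivation:
After op 1 (out_shuffle): [2 3 5 4 1 0]
After op 2 (out_shuffle): [2 4 3 1 5 0]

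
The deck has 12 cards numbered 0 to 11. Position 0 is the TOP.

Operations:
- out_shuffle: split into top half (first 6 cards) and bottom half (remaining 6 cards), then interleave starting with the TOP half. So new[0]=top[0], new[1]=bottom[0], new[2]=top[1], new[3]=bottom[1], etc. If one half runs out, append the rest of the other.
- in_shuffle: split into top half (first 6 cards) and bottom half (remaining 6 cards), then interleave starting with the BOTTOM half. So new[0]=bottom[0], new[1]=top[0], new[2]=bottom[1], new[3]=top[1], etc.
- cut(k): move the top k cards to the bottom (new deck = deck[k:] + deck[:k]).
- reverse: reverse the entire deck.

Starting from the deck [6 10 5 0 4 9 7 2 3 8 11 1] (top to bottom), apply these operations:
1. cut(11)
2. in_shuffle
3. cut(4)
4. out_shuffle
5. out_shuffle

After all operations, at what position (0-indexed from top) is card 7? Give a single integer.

After op 1 (cut(11)): [1 6 10 5 0 4 9 7 2 3 8 11]
After op 2 (in_shuffle): [9 1 7 6 2 10 3 5 8 0 11 4]
After op 3 (cut(4)): [2 10 3 5 8 0 11 4 9 1 7 6]
After op 4 (out_shuffle): [2 11 10 4 3 9 5 1 8 7 0 6]
After op 5 (out_shuffle): [2 5 11 1 10 8 4 7 3 0 9 6]
Card 7 is at position 7.

Answer: 7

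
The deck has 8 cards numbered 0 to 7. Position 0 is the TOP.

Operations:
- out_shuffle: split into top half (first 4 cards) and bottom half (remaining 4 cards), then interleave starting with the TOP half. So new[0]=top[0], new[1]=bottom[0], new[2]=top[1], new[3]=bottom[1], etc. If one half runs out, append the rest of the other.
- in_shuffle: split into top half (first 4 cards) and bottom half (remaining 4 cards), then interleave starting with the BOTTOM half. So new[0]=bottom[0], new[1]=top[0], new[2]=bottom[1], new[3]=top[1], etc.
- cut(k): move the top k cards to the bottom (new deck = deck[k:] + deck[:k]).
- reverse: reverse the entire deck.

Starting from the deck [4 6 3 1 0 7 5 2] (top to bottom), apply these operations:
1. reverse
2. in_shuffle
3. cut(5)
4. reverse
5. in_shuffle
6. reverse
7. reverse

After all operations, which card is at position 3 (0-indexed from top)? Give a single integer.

After op 1 (reverse): [2 5 7 0 1 3 6 4]
After op 2 (in_shuffle): [1 2 3 5 6 7 4 0]
After op 3 (cut(5)): [7 4 0 1 2 3 5 6]
After op 4 (reverse): [6 5 3 2 1 0 4 7]
After op 5 (in_shuffle): [1 6 0 5 4 3 7 2]
After op 6 (reverse): [2 7 3 4 5 0 6 1]
After op 7 (reverse): [1 6 0 5 4 3 7 2]
Position 3: card 5.

Answer: 5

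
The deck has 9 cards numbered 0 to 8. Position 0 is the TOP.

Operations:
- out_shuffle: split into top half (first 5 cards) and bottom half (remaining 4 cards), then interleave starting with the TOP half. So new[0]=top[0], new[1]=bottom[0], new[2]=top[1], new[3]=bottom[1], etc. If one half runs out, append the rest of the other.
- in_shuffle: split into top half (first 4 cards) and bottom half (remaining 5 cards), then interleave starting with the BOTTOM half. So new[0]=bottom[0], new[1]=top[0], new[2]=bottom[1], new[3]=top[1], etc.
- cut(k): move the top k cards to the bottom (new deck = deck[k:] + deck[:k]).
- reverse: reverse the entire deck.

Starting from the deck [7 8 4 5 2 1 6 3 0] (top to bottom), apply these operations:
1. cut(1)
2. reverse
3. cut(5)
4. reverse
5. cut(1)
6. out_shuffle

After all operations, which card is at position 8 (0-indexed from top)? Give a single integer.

Answer: 8

Derivation:
After op 1 (cut(1)): [8 4 5 2 1 6 3 0 7]
After op 2 (reverse): [7 0 3 6 1 2 5 4 8]
After op 3 (cut(5)): [2 5 4 8 7 0 3 6 1]
After op 4 (reverse): [1 6 3 0 7 8 4 5 2]
After op 5 (cut(1)): [6 3 0 7 8 4 5 2 1]
After op 6 (out_shuffle): [6 4 3 5 0 2 7 1 8]
Position 8: card 8.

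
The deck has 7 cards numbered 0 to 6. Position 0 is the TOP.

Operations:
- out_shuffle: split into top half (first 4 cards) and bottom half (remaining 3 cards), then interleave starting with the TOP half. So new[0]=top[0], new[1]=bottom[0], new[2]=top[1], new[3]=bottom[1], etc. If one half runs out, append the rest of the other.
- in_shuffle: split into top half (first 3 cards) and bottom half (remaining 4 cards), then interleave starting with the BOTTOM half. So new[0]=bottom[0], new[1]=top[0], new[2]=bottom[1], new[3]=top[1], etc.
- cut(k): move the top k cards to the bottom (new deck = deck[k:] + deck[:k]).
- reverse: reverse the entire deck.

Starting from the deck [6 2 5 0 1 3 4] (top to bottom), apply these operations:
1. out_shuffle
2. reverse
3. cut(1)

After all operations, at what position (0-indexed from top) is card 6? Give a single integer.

After op 1 (out_shuffle): [6 1 2 3 5 4 0]
After op 2 (reverse): [0 4 5 3 2 1 6]
After op 3 (cut(1)): [4 5 3 2 1 6 0]
Card 6 is at position 5.

Answer: 5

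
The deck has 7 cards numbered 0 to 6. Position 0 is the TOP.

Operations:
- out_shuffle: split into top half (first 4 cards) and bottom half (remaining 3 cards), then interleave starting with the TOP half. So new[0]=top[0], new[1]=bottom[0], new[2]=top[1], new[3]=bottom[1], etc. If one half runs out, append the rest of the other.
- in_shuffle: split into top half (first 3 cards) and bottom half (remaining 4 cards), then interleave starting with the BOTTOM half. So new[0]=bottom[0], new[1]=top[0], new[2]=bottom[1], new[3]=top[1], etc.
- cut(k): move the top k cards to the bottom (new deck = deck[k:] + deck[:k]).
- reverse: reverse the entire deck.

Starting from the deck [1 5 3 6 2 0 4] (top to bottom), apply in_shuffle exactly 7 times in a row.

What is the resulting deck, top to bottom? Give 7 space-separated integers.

Answer: 6 1 2 5 0 3 4

Derivation:
After op 1 (in_shuffle): [6 1 2 5 0 3 4]
After op 2 (in_shuffle): [5 6 0 1 3 2 4]
After op 3 (in_shuffle): [1 5 3 6 2 0 4]
After op 4 (in_shuffle): [6 1 2 5 0 3 4]
After op 5 (in_shuffle): [5 6 0 1 3 2 4]
After op 6 (in_shuffle): [1 5 3 6 2 0 4]
After op 7 (in_shuffle): [6 1 2 5 0 3 4]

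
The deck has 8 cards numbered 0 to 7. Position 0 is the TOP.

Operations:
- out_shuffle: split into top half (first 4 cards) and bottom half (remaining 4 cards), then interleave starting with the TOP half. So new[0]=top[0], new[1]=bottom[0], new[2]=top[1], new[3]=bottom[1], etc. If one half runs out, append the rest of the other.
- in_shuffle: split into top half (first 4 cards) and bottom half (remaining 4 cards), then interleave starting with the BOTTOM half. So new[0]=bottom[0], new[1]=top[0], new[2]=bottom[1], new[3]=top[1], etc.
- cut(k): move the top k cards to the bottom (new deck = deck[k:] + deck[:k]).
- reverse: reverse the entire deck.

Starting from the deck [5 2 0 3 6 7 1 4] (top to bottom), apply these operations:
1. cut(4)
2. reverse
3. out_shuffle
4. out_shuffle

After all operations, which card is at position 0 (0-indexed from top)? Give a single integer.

Answer: 3

Derivation:
After op 1 (cut(4)): [6 7 1 4 5 2 0 3]
After op 2 (reverse): [3 0 2 5 4 1 7 6]
After op 3 (out_shuffle): [3 4 0 1 2 7 5 6]
After op 4 (out_shuffle): [3 2 4 7 0 5 1 6]
Position 0: card 3.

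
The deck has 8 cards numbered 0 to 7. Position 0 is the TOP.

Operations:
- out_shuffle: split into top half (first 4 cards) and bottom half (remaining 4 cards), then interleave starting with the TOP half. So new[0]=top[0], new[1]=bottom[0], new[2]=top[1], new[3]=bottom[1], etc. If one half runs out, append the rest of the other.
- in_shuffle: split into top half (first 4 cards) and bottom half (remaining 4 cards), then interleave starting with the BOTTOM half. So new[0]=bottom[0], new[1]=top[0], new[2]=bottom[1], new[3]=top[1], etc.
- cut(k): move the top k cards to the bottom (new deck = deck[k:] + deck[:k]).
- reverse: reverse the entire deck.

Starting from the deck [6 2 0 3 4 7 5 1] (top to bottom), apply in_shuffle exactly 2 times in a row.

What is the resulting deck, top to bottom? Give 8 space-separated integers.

After op 1 (in_shuffle): [4 6 7 2 5 0 1 3]
After op 2 (in_shuffle): [5 4 0 6 1 7 3 2]

Answer: 5 4 0 6 1 7 3 2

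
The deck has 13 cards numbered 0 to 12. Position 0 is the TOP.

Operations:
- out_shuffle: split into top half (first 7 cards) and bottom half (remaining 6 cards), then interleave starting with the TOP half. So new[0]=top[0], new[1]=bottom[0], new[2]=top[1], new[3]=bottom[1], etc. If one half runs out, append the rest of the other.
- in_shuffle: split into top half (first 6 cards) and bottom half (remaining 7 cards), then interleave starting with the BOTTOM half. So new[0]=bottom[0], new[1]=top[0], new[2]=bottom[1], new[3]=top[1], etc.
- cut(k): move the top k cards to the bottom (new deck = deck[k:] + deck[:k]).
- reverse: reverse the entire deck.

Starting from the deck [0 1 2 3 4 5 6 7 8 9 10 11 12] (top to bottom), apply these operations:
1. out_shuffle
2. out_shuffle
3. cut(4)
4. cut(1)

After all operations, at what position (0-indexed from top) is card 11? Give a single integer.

After op 1 (out_shuffle): [0 7 1 8 2 9 3 10 4 11 5 12 6]
After op 2 (out_shuffle): [0 10 7 4 1 11 8 5 2 12 9 6 3]
After op 3 (cut(4)): [1 11 8 5 2 12 9 6 3 0 10 7 4]
After op 4 (cut(1)): [11 8 5 2 12 9 6 3 0 10 7 4 1]
Card 11 is at position 0.

Answer: 0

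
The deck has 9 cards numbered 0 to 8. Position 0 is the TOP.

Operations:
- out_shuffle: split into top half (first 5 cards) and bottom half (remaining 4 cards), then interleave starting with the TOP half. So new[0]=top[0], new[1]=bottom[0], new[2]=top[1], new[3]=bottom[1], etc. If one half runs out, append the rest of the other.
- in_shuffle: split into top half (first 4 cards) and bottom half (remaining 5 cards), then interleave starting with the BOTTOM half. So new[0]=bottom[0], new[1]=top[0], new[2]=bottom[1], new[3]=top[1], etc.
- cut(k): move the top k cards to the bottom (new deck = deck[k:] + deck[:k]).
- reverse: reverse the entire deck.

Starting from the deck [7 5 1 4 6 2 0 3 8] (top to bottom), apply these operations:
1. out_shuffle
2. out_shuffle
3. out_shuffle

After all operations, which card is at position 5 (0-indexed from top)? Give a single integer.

Answer: 6

Derivation:
After op 1 (out_shuffle): [7 2 5 0 1 3 4 8 6]
After op 2 (out_shuffle): [7 3 2 4 5 8 0 6 1]
After op 3 (out_shuffle): [7 8 3 0 2 6 4 1 5]
Position 5: card 6.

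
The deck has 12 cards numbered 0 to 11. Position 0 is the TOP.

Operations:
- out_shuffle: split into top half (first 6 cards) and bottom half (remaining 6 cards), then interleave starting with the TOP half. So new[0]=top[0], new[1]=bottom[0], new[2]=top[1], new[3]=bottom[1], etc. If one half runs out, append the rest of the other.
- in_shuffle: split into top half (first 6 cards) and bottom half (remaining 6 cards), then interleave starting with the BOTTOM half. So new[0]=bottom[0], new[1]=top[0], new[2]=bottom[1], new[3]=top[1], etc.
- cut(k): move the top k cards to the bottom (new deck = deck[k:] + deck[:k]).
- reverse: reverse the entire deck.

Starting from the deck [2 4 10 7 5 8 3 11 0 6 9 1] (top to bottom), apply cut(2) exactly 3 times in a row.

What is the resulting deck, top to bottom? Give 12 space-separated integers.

Answer: 3 11 0 6 9 1 2 4 10 7 5 8

Derivation:
After op 1 (cut(2)): [10 7 5 8 3 11 0 6 9 1 2 4]
After op 2 (cut(2)): [5 8 3 11 0 6 9 1 2 4 10 7]
After op 3 (cut(2)): [3 11 0 6 9 1 2 4 10 7 5 8]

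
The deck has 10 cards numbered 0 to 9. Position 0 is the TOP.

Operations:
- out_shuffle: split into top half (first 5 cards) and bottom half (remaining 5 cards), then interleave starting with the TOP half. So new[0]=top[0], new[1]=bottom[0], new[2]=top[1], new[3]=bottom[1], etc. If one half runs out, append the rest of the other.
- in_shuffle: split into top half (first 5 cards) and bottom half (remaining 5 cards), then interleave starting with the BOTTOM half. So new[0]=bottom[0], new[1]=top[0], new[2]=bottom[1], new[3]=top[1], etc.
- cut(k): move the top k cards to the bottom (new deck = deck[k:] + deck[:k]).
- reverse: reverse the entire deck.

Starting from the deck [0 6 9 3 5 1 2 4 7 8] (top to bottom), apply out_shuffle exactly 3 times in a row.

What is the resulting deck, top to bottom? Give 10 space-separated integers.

After op 1 (out_shuffle): [0 1 6 2 9 4 3 7 5 8]
After op 2 (out_shuffle): [0 4 1 3 6 7 2 5 9 8]
After op 3 (out_shuffle): [0 7 4 2 1 5 3 9 6 8]

Answer: 0 7 4 2 1 5 3 9 6 8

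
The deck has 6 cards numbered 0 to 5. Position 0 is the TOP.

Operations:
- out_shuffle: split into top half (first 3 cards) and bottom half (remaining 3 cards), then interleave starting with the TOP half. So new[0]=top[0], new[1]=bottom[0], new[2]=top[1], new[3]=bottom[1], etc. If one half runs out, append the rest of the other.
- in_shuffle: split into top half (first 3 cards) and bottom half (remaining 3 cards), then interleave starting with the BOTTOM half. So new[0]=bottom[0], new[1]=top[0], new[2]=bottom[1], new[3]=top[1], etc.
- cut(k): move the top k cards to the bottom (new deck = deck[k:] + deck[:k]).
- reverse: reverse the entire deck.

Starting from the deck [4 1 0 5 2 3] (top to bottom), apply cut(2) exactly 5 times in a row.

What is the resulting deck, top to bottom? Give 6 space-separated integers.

Answer: 2 3 4 1 0 5

Derivation:
After op 1 (cut(2)): [0 5 2 3 4 1]
After op 2 (cut(2)): [2 3 4 1 0 5]
After op 3 (cut(2)): [4 1 0 5 2 3]
After op 4 (cut(2)): [0 5 2 3 4 1]
After op 5 (cut(2)): [2 3 4 1 0 5]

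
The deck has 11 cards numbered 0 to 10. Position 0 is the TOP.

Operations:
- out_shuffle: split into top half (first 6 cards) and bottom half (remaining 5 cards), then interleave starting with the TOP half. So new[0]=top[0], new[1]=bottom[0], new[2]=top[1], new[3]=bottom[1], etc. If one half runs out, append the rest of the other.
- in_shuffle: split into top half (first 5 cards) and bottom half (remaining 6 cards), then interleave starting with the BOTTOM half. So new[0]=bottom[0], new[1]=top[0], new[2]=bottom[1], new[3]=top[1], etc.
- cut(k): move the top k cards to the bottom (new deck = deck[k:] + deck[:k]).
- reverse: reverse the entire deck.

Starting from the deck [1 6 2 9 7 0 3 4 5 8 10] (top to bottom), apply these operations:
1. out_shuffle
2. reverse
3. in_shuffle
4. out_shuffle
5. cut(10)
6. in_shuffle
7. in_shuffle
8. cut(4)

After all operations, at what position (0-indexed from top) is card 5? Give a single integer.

Answer: 3

Derivation:
After op 1 (out_shuffle): [1 3 6 4 2 5 9 8 7 10 0]
After op 2 (reverse): [0 10 7 8 9 5 2 4 6 3 1]
After op 3 (in_shuffle): [5 0 2 10 4 7 6 8 3 9 1]
After op 4 (out_shuffle): [5 6 0 8 2 3 10 9 4 1 7]
After op 5 (cut(10)): [7 5 6 0 8 2 3 10 9 4 1]
After op 6 (in_shuffle): [2 7 3 5 10 6 9 0 4 8 1]
After op 7 (in_shuffle): [6 2 9 7 0 3 4 5 8 10 1]
After op 8 (cut(4)): [0 3 4 5 8 10 1 6 2 9 7]
Card 5 is at position 3.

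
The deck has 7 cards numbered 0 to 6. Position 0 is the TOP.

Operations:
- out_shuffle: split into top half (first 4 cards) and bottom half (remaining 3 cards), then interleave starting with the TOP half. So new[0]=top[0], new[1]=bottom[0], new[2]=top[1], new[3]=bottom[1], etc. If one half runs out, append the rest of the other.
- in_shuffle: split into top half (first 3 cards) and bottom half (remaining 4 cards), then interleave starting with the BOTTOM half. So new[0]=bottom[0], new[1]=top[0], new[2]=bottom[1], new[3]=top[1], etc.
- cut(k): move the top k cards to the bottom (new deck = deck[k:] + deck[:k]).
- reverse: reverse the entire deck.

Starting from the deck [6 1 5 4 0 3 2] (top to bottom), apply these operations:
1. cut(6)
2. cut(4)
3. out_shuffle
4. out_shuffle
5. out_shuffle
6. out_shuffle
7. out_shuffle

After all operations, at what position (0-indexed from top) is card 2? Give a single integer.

After op 1 (cut(6)): [2 6 1 5 4 0 3]
After op 2 (cut(4)): [4 0 3 2 6 1 5]
After op 3 (out_shuffle): [4 6 0 1 3 5 2]
After op 4 (out_shuffle): [4 3 6 5 0 2 1]
After op 5 (out_shuffle): [4 0 3 2 6 1 5]
After op 6 (out_shuffle): [4 6 0 1 3 5 2]
After op 7 (out_shuffle): [4 3 6 5 0 2 1]
Card 2 is at position 5.

Answer: 5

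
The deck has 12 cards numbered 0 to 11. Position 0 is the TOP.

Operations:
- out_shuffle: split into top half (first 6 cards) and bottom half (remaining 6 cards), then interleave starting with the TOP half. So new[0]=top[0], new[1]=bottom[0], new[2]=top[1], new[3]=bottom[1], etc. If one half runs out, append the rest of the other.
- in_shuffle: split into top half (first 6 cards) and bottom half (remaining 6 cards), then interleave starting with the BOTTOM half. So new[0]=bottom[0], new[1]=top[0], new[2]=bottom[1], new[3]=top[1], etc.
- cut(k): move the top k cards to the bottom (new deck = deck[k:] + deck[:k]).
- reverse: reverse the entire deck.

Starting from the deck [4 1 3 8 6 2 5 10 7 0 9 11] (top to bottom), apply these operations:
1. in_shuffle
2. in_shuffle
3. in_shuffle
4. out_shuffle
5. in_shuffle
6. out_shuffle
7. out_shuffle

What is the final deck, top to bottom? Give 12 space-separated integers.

After op 1 (in_shuffle): [5 4 10 1 7 3 0 8 9 6 11 2]
After op 2 (in_shuffle): [0 5 8 4 9 10 6 1 11 7 2 3]
After op 3 (in_shuffle): [6 0 1 5 11 8 7 4 2 9 3 10]
After op 4 (out_shuffle): [6 7 0 4 1 2 5 9 11 3 8 10]
After op 5 (in_shuffle): [5 6 9 7 11 0 3 4 8 1 10 2]
After op 6 (out_shuffle): [5 3 6 4 9 8 7 1 11 10 0 2]
After op 7 (out_shuffle): [5 7 3 1 6 11 4 10 9 0 8 2]

Answer: 5 7 3 1 6 11 4 10 9 0 8 2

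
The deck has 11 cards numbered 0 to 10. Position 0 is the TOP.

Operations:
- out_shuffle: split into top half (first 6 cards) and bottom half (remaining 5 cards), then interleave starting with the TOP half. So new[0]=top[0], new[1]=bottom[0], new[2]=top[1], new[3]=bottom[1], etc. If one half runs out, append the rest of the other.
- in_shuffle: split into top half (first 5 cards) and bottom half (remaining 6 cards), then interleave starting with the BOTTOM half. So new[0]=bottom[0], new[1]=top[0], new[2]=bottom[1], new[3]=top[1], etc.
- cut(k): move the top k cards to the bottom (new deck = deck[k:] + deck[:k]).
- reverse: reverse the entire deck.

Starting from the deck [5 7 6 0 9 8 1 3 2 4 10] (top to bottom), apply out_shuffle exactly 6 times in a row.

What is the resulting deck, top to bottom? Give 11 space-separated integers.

Answer: 5 8 10 9 4 0 2 6 3 7 1

Derivation:
After op 1 (out_shuffle): [5 1 7 3 6 2 0 4 9 10 8]
After op 2 (out_shuffle): [5 0 1 4 7 9 3 10 6 8 2]
After op 3 (out_shuffle): [5 3 0 10 1 6 4 8 7 2 9]
After op 4 (out_shuffle): [5 4 3 8 0 7 10 2 1 9 6]
After op 5 (out_shuffle): [5 10 4 2 3 1 8 9 0 6 7]
After op 6 (out_shuffle): [5 8 10 9 4 0 2 6 3 7 1]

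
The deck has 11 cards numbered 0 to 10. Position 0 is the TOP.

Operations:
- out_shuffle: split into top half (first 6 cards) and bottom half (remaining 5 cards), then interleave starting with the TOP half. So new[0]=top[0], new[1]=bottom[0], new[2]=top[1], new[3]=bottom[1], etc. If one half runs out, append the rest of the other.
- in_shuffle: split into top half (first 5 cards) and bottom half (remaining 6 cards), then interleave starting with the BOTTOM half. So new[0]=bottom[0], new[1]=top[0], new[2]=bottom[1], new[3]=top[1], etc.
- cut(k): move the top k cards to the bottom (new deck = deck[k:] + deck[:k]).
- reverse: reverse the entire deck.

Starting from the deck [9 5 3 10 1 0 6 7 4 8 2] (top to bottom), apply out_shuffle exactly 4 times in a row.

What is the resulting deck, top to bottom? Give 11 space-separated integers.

Answer: 9 8 7 0 10 5 2 4 6 1 3

Derivation:
After op 1 (out_shuffle): [9 6 5 7 3 4 10 8 1 2 0]
After op 2 (out_shuffle): [9 10 6 8 5 1 7 2 3 0 4]
After op 3 (out_shuffle): [9 7 10 2 6 3 8 0 5 4 1]
After op 4 (out_shuffle): [9 8 7 0 10 5 2 4 6 1 3]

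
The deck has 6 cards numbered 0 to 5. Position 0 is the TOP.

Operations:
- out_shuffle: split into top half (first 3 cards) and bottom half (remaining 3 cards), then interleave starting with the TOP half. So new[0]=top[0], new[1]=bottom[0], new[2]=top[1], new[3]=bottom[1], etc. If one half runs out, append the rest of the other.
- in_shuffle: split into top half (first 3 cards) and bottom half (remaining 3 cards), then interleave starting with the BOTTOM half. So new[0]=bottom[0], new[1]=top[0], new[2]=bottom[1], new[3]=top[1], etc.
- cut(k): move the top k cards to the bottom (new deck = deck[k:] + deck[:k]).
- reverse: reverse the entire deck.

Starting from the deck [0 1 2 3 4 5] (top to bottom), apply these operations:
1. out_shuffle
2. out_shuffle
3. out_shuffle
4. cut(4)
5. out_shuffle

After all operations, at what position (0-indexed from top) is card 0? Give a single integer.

After op 1 (out_shuffle): [0 3 1 4 2 5]
After op 2 (out_shuffle): [0 4 3 2 1 5]
After op 3 (out_shuffle): [0 2 4 1 3 5]
After op 4 (cut(4)): [3 5 0 2 4 1]
After op 5 (out_shuffle): [3 2 5 4 0 1]
Card 0 is at position 4.

Answer: 4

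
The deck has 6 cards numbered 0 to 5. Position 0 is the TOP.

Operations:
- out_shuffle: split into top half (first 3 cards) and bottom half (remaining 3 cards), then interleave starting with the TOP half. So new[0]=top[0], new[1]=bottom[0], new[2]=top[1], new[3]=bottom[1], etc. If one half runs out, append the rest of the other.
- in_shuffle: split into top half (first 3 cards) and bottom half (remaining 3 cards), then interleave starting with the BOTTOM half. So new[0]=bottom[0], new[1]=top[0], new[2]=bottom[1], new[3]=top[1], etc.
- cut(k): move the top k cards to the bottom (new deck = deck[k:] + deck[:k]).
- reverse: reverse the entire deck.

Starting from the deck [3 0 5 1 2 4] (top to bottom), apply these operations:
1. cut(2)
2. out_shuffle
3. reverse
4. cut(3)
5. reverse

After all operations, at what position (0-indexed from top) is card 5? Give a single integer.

Answer: 3

Derivation:
After op 1 (cut(2)): [5 1 2 4 3 0]
After op 2 (out_shuffle): [5 4 1 3 2 0]
After op 3 (reverse): [0 2 3 1 4 5]
After op 4 (cut(3)): [1 4 5 0 2 3]
After op 5 (reverse): [3 2 0 5 4 1]
Card 5 is at position 3.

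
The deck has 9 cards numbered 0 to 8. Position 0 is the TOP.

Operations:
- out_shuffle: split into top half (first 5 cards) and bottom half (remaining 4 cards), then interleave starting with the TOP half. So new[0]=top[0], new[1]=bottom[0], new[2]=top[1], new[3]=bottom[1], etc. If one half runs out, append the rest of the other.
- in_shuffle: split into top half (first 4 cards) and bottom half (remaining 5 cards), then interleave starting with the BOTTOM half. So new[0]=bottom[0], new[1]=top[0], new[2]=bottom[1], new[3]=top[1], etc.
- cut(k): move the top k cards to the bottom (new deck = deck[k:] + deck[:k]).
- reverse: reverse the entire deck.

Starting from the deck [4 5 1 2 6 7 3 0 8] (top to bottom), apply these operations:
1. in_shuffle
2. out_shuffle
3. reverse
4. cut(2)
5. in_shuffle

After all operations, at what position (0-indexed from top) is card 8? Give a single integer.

After op 1 (in_shuffle): [6 4 7 5 3 1 0 2 8]
After op 2 (out_shuffle): [6 1 4 0 7 2 5 8 3]
After op 3 (reverse): [3 8 5 2 7 0 4 1 6]
After op 4 (cut(2)): [5 2 7 0 4 1 6 3 8]
After op 5 (in_shuffle): [4 5 1 2 6 7 3 0 8]
Card 8 is at position 8.

Answer: 8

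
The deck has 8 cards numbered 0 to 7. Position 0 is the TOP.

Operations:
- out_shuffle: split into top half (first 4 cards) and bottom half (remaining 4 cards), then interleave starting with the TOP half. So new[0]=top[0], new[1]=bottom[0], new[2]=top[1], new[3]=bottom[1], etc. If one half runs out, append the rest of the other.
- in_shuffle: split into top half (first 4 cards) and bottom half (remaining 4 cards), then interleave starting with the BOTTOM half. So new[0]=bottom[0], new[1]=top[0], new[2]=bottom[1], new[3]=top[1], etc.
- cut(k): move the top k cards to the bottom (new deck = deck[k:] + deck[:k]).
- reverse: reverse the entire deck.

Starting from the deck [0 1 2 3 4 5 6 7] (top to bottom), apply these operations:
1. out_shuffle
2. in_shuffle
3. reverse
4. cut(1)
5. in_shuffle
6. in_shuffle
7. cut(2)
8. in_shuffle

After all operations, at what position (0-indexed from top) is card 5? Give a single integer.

After op 1 (out_shuffle): [0 4 1 5 2 6 3 7]
After op 2 (in_shuffle): [2 0 6 4 3 1 7 5]
After op 3 (reverse): [5 7 1 3 4 6 0 2]
After op 4 (cut(1)): [7 1 3 4 6 0 2 5]
After op 5 (in_shuffle): [6 7 0 1 2 3 5 4]
After op 6 (in_shuffle): [2 6 3 7 5 0 4 1]
After op 7 (cut(2)): [3 7 5 0 4 1 2 6]
After op 8 (in_shuffle): [4 3 1 7 2 5 6 0]
Card 5 is at position 5.

Answer: 5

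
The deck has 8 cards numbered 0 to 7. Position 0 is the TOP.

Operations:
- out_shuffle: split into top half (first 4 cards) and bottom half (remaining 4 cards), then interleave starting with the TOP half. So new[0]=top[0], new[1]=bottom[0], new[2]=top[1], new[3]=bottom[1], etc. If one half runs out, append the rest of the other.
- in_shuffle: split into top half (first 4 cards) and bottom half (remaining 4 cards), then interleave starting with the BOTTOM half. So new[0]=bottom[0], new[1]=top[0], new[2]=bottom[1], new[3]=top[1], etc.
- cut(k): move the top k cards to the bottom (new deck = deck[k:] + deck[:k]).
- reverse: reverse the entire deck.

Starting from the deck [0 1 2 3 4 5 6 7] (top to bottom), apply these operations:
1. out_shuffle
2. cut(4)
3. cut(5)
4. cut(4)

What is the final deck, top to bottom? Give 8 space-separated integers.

Answer: 6 3 7 0 4 1 5 2

Derivation:
After op 1 (out_shuffle): [0 4 1 5 2 6 3 7]
After op 2 (cut(4)): [2 6 3 7 0 4 1 5]
After op 3 (cut(5)): [4 1 5 2 6 3 7 0]
After op 4 (cut(4)): [6 3 7 0 4 1 5 2]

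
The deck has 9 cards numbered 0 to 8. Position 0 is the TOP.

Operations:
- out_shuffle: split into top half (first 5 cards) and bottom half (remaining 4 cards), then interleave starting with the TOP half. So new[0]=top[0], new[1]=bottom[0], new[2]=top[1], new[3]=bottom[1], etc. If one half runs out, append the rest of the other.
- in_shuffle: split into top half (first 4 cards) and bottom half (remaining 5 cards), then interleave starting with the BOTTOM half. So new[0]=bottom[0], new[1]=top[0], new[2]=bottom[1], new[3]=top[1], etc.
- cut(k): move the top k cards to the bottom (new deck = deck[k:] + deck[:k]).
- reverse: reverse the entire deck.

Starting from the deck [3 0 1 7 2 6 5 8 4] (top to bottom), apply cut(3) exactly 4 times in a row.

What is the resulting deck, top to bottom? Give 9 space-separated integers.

Answer: 7 2 6 5 8 4 3 0 1

Derivation:
After op 1 (cut(3)): [7 2 6 5 8 4 3 0 1]
After op 2 (cut(3)): [5 8 4 3 0 1 7 2 6]
After op 3 (cut(3)): [3 0 1 7 2 6 5 8 4]
After op 4 (cut(3)): [7 2 6 5 8 4 3 0 1]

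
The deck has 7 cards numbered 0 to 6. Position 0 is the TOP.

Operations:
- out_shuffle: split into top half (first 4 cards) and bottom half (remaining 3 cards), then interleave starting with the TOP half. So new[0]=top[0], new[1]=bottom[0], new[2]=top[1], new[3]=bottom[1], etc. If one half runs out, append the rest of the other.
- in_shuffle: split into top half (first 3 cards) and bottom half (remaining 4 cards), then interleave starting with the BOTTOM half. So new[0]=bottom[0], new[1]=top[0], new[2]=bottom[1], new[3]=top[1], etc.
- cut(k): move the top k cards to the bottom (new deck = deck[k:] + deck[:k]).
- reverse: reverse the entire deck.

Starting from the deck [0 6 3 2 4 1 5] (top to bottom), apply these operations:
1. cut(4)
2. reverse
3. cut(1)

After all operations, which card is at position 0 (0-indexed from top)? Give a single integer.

Answer: 3

Derivation:
After op 1 (cut(4)): [4 1 5 0 6 3 2]
After op 2 (reverse): [2 3 6 0 5 1 4]
After op 3 (cut(1)): [3 6 0 5 1 4 2]
Position 0: card 3.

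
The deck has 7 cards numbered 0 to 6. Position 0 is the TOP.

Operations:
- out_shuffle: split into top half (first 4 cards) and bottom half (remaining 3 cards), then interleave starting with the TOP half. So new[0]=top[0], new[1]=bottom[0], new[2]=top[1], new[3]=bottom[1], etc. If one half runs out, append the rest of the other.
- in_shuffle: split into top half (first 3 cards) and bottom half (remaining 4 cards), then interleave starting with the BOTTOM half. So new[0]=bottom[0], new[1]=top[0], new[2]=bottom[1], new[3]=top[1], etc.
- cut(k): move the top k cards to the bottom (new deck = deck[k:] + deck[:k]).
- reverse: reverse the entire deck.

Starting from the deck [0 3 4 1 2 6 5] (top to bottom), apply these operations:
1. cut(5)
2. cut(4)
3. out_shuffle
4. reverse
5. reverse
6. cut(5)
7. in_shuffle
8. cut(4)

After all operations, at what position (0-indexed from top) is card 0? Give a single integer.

Answer: 0

Derivation:
After op 1 (cut(5)): [6 5 0 3 4 1 2]
After op 2 (cut(4)): [4 1 2 6 5 0 3]
After op 3 (out_shuffle): [4 5 1 0 2 3 6]
After op 4 (reverse): [6 3 2 0 1 5 4]
After op 5 (reverse): [4 5 1 0 2 3 6]
After op 6 (cut(5)): [3 6 4 5 1 0 2]
After op 7 (in_shuffle): [5 3 1 6 0 4 2]
After op 8 (cut(4)): [0 4 2 5 3 1 6]
Card 0 is at position 0.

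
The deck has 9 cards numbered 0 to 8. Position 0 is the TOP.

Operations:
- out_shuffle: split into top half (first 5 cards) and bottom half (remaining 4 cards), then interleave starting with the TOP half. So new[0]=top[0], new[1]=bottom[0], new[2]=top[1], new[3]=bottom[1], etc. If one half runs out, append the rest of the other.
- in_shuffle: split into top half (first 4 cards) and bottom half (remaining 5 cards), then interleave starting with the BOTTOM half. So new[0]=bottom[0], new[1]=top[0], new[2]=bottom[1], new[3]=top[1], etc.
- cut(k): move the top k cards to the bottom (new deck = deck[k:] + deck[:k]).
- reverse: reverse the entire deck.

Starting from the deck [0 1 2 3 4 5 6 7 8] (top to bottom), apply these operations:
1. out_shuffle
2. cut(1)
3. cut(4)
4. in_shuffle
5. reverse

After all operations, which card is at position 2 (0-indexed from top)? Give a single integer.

After op 1 (out_shuffle): [0 5 1 6 2 7 3 8 4]
After op 2 (cut(1)): [5 1 6 2 7 3 8 4 0]
After op 3 (cut(4)): [7 3 8 4 0 5 1 6 2]
After op 4 (in_shuffle): [0 7 5 3 1 8 6 4 2]
After op 5 (reverse): [2 4 6 8 1 3 5 7 0]
Position 2: card 6.

Answer: 6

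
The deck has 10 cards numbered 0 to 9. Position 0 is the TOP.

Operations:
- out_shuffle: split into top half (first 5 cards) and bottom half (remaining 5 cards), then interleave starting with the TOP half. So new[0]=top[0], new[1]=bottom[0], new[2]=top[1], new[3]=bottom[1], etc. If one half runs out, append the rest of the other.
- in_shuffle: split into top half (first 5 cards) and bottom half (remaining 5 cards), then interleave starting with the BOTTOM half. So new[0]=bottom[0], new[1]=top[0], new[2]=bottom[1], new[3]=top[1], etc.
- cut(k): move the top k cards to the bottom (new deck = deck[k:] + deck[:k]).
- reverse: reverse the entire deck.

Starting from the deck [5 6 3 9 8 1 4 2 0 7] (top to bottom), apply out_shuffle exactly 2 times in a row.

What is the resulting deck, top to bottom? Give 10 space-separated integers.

Answer: 5 2 1 9 6 0 4 8 3 7

Derivation:
After op 1 (out_shuffle): [5 1 6 4 3 2 9 0 8 7]
After op 2 (out_shuffle): [5 2 1 9 6 0 4 8 3 7]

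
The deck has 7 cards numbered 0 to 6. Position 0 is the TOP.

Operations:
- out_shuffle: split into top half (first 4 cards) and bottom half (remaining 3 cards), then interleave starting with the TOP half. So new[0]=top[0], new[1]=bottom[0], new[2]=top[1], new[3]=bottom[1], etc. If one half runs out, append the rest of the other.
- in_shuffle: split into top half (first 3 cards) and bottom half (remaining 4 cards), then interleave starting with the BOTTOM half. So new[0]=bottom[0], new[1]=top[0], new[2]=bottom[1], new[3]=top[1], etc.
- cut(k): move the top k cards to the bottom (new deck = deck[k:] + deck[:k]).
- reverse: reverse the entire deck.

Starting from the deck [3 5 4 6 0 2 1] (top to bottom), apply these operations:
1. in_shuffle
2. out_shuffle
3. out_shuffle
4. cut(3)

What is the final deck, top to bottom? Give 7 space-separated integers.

After op 1 (in_shuffle): [6 3 0 5 2 4 1]
After op 2 (out_shuffle): [6 2 3 4 0 1 5]
After op 3 (out_shuffle): [6 0 2 1 3 5 4]
After op 4 (cut(3)): [1 3 5 4 6 0 2]

Answer: 1 3 5 4 6 0 2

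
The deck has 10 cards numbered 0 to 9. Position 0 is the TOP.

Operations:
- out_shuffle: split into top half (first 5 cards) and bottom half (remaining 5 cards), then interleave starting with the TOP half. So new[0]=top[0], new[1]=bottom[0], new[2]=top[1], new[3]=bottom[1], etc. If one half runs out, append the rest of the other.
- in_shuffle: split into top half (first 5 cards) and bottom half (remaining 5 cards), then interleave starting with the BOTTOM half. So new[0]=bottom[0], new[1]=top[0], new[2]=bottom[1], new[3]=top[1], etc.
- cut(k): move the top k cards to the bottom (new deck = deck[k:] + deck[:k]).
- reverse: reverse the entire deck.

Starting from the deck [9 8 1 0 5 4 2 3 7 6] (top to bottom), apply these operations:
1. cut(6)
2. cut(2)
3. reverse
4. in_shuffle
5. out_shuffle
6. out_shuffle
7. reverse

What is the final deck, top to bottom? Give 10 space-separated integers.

After op 1 (cut(6)): [2 3 7 6 9 8 1 0 5 4]
After op 2 (cut(2)): [7 6 9 8 1 0 5 4 2 3]
After op 3 (reverse): [3 2 4 5 0 1 8 9 6 7]
After op 4 (in_shuffle): [1 3 8 2 9 4 6 5 7 0]
After op 5 (out_shuffle): [1 4 3 6 8 5 2 7 9 0]
After op 6 (out_shuffle): [1 5 4 2 3 7 6 9 8 0]
After op 7 (reverse): [0 8 9 6 7 3 2 4 5 1]

Answer: 0 8 9 6 7 3 2 4 5 1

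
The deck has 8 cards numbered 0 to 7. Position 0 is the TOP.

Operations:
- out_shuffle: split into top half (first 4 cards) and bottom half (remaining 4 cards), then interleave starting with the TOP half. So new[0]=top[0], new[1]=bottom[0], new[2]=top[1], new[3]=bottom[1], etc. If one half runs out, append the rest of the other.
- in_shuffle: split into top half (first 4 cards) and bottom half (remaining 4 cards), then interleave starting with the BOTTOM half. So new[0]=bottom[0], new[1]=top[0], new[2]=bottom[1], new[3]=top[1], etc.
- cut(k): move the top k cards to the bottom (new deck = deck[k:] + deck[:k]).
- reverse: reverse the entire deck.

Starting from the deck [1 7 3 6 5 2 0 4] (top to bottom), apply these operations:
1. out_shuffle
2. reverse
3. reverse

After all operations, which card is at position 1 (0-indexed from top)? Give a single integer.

After op 1 (out_shuffle): [1 5 7 2 3 0 6 4]
After op 2 (reverse): [4 6 0 3 2 7 5 1]
After op 3 (reverse): [1 5 7 2 3 0 6 4]
Position 1: card 5.

Answer: 5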